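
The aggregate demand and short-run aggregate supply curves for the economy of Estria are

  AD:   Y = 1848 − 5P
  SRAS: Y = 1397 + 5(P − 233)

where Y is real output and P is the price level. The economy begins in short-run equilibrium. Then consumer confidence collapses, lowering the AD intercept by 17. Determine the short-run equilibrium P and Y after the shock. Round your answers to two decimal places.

P = 159.90, Y = 1031.50

This is a negative demand shock: AD shifts left.
New AD: Y = 1831 − 5P.
SRAS can be written Y = 232 + 5P.
Set AD = SRAS: 1831 − 5P = 232 + 5P, so 1599 = 10P and P = 159.90.
Substituting into AD, Y = 1031.50.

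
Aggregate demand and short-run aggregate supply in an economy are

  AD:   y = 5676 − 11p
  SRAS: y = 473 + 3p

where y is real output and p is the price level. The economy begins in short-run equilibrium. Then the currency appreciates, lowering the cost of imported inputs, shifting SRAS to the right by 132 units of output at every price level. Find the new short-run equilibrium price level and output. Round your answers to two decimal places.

p = 362.21, y = 1691.64

This is a positive supply shock: SRAS shifts right.
New SRAS: y = 605 + 3p.
Set AD = SRAS: 5676 − 11p = 605 + 3p, so 5071 = 14p and p = 362.21.
Substituting into AD, y = 1691.64.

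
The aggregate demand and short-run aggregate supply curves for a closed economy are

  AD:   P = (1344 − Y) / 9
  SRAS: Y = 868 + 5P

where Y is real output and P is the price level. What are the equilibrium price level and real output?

P = 34, Y = 1038

Rearrange AD to Y = 1344 − 9P.
Set AD = SRAS: 1344 − 9P = 868 + 5P, so 476 = 14P and P = 34.
Then Y = 1344 − 9·34 = 1038.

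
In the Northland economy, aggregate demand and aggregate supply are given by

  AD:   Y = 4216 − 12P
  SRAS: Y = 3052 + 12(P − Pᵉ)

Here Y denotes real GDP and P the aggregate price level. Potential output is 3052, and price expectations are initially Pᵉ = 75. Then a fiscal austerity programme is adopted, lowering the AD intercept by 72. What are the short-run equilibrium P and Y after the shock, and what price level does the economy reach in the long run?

Short run: P = 83, Y = 3148. Long run: P = 91.

AD shifts left: new AD is Y = 4144 − 12P. With Pᵉ = 75, SRAS is Y = 2152 + 12P.
Short run: 4144 − 12P = 2152 + 12P gives 1992 = 24P, so P = 83 and Y = 4144 − 12·83 = 3148.
Y = 3148 is above potential 3052; expectations adjust and SRAS shifts left until Y = 3052.
Long run: on the new AD curve, 3052 = 4144 − 12P gives P = 91.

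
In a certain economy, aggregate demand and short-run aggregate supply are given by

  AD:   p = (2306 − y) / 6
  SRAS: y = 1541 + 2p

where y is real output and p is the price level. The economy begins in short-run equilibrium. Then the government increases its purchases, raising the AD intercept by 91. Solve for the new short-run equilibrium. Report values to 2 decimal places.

p = 107.00, y = 1755.00

This is a positive demand shock: AD shifts right.
New AD: y = 2397 − 6p.
Set AD = SRAS: 2397 − 6p = 1541 + 2p, so 856 = 8p and p = 107.00.
Substituting into AD, y = 1755.00.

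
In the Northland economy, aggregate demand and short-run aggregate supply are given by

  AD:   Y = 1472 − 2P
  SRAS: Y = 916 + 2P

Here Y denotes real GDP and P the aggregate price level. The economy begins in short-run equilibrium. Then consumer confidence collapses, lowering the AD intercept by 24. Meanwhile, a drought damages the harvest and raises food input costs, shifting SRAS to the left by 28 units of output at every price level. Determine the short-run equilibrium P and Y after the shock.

After both shocks: AD is Y = 1448 − 2P and SRAS is Y = 888 + 2P.
Setting them equal: 560 = 4P, so P = 140.
Y = 1448 − 2·140 = 1168.

P = 140, Y = 1168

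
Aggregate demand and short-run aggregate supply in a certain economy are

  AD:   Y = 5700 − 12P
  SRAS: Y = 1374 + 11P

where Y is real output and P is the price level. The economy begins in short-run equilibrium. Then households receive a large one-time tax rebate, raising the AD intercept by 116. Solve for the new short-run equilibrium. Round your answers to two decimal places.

This is a positive demand shock: AD shifts right.
New AD: Y = 5816 − 12P.
Set AD = SRAS: 5816 − 12P = 1374 + 11P, so 4442 = 23P and P = 193.13.
Substituting into AD, Y = 3498.43.

P = 193.13, Y = 3498.43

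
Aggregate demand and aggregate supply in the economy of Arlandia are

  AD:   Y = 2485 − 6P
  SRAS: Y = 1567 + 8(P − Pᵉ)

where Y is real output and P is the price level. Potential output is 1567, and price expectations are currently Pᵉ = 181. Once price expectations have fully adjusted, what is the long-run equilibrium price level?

Short run: with Pᵉ = 181, SRAS is Y = 119 + 8P. Setting AD = SRAS gives 2366 = 14P, so P = 169 and Y = 2485 − 6·169 = 1471.
Output 1471 is below potential 1567, so over time expected prices fall and SRAS shifts right until Y returns to 1567.
Long run: Y = 1567 on the AD curve gives 1567 = 2485 − 6P, so P = 153.

Long-run P = 153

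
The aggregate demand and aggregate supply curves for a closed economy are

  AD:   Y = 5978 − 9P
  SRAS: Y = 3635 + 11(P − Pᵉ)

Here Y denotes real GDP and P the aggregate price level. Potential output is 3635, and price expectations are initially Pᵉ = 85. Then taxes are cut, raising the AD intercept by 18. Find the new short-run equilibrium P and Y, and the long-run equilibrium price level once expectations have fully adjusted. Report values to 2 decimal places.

AD shifts right: new AD is Y = 5996 − 9P. With Pᵉ = 85, SRAS is Y = 2700 + 11P.
Short run: 5996 − 9P = 2700 + 11P gives 3296 = 20P, so P = 164.80 and Y = 5996 − 9P = 4512.80.
Y = 4512.80 is above potential 3635; expectations adjust and SRAS shifts left until Y = 3635.
Long run: on the new AD curve, 3635 = 5996 − 9P gives P = 262.33.

Short run: P = 164.80, Y = 4512.80. Long run: P = 262.33.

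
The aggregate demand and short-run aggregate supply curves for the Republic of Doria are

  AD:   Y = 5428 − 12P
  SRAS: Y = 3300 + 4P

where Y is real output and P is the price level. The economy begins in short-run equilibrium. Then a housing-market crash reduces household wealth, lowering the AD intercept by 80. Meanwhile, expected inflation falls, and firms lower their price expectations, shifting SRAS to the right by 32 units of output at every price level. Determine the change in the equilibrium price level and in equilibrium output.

After both shocks: AD is Y = 5348 − 12P and SRAS is Y = 3332 + 4P.
Setting them equal: 2016 = 16P, so P = 126.
Y = 5348 − 12·126 = 3836.
Initially P = 133, Y = 3832, so ΔP = -7 and ΔY = +4.

ΔP = -7, ΔY = +4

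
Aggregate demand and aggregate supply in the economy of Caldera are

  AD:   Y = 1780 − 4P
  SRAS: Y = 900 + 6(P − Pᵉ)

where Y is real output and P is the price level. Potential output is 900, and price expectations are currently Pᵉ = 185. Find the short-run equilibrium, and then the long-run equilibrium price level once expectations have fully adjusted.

Short run: with Pᵉ = 185, SRAS is Y = 6P − 210. Setting AD = SRAS gives 1990 = 10P, so P = 199 and Y = 1780 − 4·199 = 984.
Output 984 is above potential 900, so over time expected prices rise and SRAS shifts left until Y returns to 900.
Long run: Y = 900 on the AD curve gives 900 = 1780 − 4P, so P = 220.

Short run: P = 199, Y = 984. Long run: P = 220.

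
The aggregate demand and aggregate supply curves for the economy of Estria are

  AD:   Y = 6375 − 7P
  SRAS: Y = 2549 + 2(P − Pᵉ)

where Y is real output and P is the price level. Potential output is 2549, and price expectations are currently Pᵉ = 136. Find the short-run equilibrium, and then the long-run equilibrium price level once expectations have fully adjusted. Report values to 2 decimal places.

Short run: with Pᵉ = 136, SRAS is Y = 2277 + 2P. Setting AD = SRAS gives 4098 = 9P, so P = 455.33 and Y = 6375 − 7P = 3187.67.
Output 3187.67 is above potential 2549, so over time expected prices rise and SRAS shifts left until Y returns to 2549.
Long run: Y = 2549 on the AD curve gives 2549 = 6375 − 7P, so P = 546.57.

Short run: P = 455.33, Y = 3187.67. Long run: P = 546.57.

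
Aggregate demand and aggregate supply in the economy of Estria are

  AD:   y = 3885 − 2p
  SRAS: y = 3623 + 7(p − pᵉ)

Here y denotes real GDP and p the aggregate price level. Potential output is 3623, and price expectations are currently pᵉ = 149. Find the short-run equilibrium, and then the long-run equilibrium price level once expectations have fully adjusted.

Short run: with pᵉ = 149, SRAS is y = 2580 + 7p. Setting AD = SRAS gives 1305 = 9p, so p = 145 and y = 3885 − 2·145 = 3595.
Output 3595 is below potential 3623, so over time expected prices fall and SRAS shifts right until y returns to 3623.
Long run: y = 3623 on the AD curve gives 3623 = 3885 − 2p, so p = 131.

Short run: p = 145, y = 3595. Long run: p = 131.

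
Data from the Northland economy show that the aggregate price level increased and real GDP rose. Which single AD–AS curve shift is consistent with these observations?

AD shifted right

P rose and Y rose. An AD shift moves P and Y in the same direction; an SRAS shift moves them in opposite directions.
Here P and Y moved in the same direction, so the AD curve shifted.
Since Y rose, AD shifted right.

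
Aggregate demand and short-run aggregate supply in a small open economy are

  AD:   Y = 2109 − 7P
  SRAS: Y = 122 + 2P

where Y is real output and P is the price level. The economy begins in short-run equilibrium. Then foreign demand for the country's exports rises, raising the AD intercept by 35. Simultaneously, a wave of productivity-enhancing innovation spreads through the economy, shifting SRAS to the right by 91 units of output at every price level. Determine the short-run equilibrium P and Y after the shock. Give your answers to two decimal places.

P = 214.56, Y = 642.11

After both shocks: AD is Y = 2144 − 7P and SRAS is Y = 213 + 2P.
Setting them equal: 1931 = 9P, so P = 214.56.
Substituting into AD, Y = 642.11.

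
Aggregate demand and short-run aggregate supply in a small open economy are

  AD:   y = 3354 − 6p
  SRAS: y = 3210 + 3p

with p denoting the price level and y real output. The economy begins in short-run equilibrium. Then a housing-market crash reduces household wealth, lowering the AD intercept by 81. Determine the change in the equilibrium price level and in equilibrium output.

This is a negative demand shock: AD shifts left.
New AD: y = 3273 − 6p.
Set AD = SRAS: 3273 − 6p = 3210 + 3p, so 63 = 9p and p = 7.
y = 3273 − 6·7 = 3231.
Initially p = 16, y = 3258, so Δp = -9 and Δy = -27.

Δp = -9, Δy = -27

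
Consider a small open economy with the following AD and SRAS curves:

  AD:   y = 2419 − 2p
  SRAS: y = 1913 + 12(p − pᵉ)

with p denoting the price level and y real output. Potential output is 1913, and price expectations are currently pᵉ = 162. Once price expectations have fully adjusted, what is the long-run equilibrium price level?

Short run: with pᵉ = 162, SRAS is y = 12p − 31. Setting AD = SRAS gives 2450 = 14p, so p = 175 and y = 2419 − 2·175 = 2069.
Output 2069 is above potential 1913, so over time expected prices rise and SRAS shifts left until y returns to 1913.
Long run: y = 1913 on the AD curve gives 1913 = 2419 − 2p, so p = 253.

Long-run p = 253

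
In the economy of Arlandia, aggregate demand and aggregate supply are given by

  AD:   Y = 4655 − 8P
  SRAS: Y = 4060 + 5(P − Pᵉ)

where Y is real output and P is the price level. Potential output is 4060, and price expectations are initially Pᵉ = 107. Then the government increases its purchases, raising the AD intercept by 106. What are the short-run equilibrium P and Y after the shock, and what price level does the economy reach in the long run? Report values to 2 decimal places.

AD shifts right: new AD is Y = 4761 − 8P. With Pᵉ = 107, SRAS is Y = 3525 + 5P.
Short run: 4761 − 8P = 3525 + 5P gives 1236 = 13P, so P = 95.08 and Y = 4761 − 8P = 4000.38.
Y = 4000.38 is below potential 4060; expectations adjust and SRAS shifts right until Y = 4060.
Long run: on the new AD curve, 4060 = 4761 − 8P gives P = 87.63.

Short run: P = 95.08, Y = 4000.38. Long run: P = 87.63.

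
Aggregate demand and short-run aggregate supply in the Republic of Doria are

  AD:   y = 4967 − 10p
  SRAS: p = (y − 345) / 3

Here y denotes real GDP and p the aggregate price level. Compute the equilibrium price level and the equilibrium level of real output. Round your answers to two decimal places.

Rearrange SRAS to y = 345 + 3p.
Set AD = SRAS: 4967 − 10p = 345 + 3p, so 4622 = 13p and p = 355.54.
Substituting into AD, y = 4967 − 10p = 1411.62.

p = 355.54, y = 1411.62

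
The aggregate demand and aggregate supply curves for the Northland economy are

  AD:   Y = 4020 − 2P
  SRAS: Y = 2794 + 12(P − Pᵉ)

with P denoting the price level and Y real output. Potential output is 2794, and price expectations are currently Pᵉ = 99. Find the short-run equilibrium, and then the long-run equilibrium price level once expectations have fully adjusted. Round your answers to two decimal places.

Short run: with Pᵉ = 99, SRAS is Y = 1606 + 12P. Setting AD = SRAS gives 2414 = 14P, so P = 172.43 and Y = 4020 − 2P = 3675.14.
Output 3675.14 is above potential 2794, so over time expected prices rise and SRAS shifts left until Y returns to 2794.
Long run: Y = 2794 on the AD curve gives 2794 = 4020 − 2P, so P = 613.00.

Short run: P = 172.43, Y = 3675.14. Long run: P = 613.00.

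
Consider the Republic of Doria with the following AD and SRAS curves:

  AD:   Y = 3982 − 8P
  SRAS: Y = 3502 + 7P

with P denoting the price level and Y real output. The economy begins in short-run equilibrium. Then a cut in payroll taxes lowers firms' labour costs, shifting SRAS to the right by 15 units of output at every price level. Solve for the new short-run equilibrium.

P = 31, Y = 3734

This is a positive supply shock: SRAS shifts right.
New SRAS: Y = 3517 + 7P.
Set AD = SRAS: 3982 − 8P = 3517 + 7P, so 465 = 15P and P = 31.
Y = 3982 − 8·31 = 3734.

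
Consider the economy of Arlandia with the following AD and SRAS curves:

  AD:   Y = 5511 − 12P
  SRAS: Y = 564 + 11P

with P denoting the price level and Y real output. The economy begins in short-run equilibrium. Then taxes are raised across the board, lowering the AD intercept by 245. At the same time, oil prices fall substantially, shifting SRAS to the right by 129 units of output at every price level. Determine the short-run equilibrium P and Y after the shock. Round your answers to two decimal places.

After both shocks: AD is Y = 5266 − 12P and SRAS is Y = 693 + 11P.
Setting them equal: 4573 = 23P, so P = 198.83.
Substituting into AD, Y = 2880.09.

P = 198.83, Y = 2880.09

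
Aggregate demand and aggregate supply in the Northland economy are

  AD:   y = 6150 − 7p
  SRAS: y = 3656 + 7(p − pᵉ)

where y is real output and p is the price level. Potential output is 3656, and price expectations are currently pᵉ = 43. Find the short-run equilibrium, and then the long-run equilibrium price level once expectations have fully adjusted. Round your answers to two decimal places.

Short run: with pᵉ = 43, SRAS is y = 3355 + 7p. Setting AD = SRAS gives 2795 = 14p, so p = 199.64 and y = 6150 − 7p = 4752.50.
Output 4752.50 is above potential 3656, so over time expected prices rise and SRAS shifts left until y returns to 3656.
Long run: y = 3656 on the AD curve gives 3656 = 6150 − 7p, so p = 356.29.

Short run: p = 199.64, y = 4752.50. Long run: p = 356.29.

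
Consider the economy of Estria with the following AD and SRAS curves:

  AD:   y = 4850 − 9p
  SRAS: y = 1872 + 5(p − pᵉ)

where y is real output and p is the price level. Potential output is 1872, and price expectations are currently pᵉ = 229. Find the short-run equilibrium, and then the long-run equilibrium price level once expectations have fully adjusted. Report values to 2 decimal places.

Short run: with pᵉ = 229, SRAS is y = 727 + 5p. Setting AD = SRAS gives 4123 = 14p, so p = 294.50 and y = 4850 − 9p = 2199.50.
Output 2199.50 is above potential 1872, so over time expected prices rise and SRAS shifts left until y returns to 1872.
Long run: y = 1872 on the AD curve gives 1872 = 4850 − 9p, so p = 330.89.

Short run: p = 294.50, y = 2199.50. Long run: p = 330.89.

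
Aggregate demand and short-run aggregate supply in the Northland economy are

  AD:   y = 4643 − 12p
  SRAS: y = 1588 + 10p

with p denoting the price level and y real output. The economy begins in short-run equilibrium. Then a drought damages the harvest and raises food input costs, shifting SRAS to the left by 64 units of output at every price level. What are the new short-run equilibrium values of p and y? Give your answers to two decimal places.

p = 141.77, y = 2941.73

This is a negative supply shock: SRAS shifts left.
New SRAS: y = 1524 + 10p.
Set AD = SRAS: 4643 − 12p = 1524 + 10p, so 3119 = 22p and p = 141.77.
Substituting into AD, y = 2941.73.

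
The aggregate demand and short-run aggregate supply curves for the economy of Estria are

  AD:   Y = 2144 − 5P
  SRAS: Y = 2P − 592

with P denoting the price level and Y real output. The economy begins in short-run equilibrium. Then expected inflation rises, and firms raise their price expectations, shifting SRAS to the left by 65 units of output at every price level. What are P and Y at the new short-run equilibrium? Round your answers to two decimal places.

This is a negative supply shock: SRAS shifts left.
New SRAS: Y = 2P − 657.
Set AD = SRAS: 2144 − 5P = 2P − 657, so 2801 = 7P and P = 400.14.
Substituting into AD, Y = 143.29.

P = 400.14, Y = 143.29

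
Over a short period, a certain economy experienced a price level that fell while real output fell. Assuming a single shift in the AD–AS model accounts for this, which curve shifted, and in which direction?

AD shifted left

P fell and Y fell. An AD shift moves P and Y in the same direction; an SRAS shift moves them in opposite directions.
Here P and Y moved in the same direction, so the AD curve shifted.
Since Y fell, AD shifted left.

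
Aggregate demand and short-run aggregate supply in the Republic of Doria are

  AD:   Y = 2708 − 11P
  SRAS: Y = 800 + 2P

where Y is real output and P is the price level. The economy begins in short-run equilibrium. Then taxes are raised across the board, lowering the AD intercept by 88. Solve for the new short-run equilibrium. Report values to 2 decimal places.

P = 140.00, Y = 1080.00

This is a negative demand shock: AD shifts left.
New AD: Y = 2620 − 11P.
Set AD = SRAS: 2620 − 11P = 800 + 2P, so 1820 = 13P and P = 140.00.
Substituting into AD, Y = 1080.00.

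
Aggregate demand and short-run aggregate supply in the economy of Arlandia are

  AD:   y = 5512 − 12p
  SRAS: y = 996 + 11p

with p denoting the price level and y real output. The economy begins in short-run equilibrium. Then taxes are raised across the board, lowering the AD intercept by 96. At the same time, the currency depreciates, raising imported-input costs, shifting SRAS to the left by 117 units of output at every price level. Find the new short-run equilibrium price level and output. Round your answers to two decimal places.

p = 197.26, y = 3048.87

After both shocks: AD is y = 5416 − 12p and SRAS is y = 879 + 11p.
Setting them equal: 4537 = 23p, so p = 197.26.
Substituting into AD, y = 3048.87.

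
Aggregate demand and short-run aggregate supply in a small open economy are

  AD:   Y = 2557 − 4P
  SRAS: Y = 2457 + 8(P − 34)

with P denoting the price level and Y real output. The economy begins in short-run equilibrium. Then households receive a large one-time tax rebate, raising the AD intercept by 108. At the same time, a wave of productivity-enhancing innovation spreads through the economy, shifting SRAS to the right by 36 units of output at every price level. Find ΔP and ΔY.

ΔP = +6, ΔY = +84

After both shocks: AD is Y = 2665 − 4P and SRAS is Y = 2221 + 8P.
Setting them equal: 444 = 12P, so P = 37.
Y = 2665 − 4·37 = 2517.
Initially P = 31, Y = 2433, so ΔP = +6 and ΔY = +84.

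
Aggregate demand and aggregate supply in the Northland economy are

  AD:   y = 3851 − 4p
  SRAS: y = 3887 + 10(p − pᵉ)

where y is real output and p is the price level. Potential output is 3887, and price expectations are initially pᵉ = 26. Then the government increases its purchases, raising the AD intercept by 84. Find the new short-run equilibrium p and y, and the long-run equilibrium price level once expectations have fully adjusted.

AD shifts right: new AD is y = 3935 − 4p. With pᵉ = 26, SRAS is y = 3627 + 10p.
Short run: 3935 − 4p = 3627 + 10p gives 308 = 14p, so p = 22 and y = 3935 − 4·22 = 3847.
y = 3847 is below potential 3887; expectations adjust and SRAS shifts right until y = 3887.
Long run: on the new AD curve, 3887 = 3935 − 4p gives p = 12.

Short run: p = 22, y = 3847. Long run: p = 12.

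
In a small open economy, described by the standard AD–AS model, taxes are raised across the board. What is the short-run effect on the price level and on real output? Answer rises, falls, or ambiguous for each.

This is a negative demand shock: AD shifts left.
Moving along the upward-sloping SRAS curve, P falls and Y falls.

Price level: falls; output: falls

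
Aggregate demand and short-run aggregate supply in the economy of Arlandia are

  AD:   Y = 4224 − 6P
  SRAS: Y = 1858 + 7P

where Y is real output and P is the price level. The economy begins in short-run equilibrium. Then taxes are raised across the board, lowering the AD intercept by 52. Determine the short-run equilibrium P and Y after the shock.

P = 178, Y = 3104

This is a negative demand shock: AD shifts left.
New AD: Y = 4172 − 6P.
Set AD = SRAS: 4172 − 6P = 1858 + 7P, so 2314 = 13P and P = 178.
Y = 4172 − 6·178 = 3104.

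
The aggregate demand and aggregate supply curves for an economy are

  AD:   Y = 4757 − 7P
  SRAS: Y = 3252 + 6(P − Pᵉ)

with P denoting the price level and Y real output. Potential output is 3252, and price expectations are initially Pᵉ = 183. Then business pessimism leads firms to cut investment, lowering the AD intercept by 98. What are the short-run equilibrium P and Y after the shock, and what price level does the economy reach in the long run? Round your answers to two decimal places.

AD shifts left: new AD is Y = 4659 − 7P. With Pᵉ = 183, SRAS is Y = 2154 + 6P.
Short run: 4659 − 7P = 2154 + 6P gives 2505 = 13P, so P = 192.69 and Y = 4659 − 7P = 3310.15.
Y = 3310.15 is above potential 3252; expectations adjust and SRAS shifts left until Y = 3252.
Long run: on the new AD curve, 3252 = 4659 − 7P gives P = 201.00.

Short run: P = 192.69, Y = 3310.15. Long run: P = 201.00.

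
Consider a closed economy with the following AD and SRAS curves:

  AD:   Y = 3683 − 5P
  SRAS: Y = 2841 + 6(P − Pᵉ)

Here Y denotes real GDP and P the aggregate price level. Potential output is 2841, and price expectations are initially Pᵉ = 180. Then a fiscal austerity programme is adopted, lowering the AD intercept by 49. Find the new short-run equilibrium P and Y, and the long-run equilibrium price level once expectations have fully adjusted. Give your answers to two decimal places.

AD shifts left: new AD is Y = 3634 − 5P. With Pᵉ = 180, SRAS is Y = 1761 + 6P.
Short run: 3634 − 5P = 1761 + 6P gives 1873 = 11P, so P = 170.27 and Y = 3634 − 5P = 2782.64.
Y = 2782.64 is below potential 2841; expectations adjust and SRAS shifts right until Y = 2841.
Long run: on the new AD curve, 2841 = 3634 − 5P gives P = 158.60.

Short run: P = 170.27, Y = 2782.64. Long run: P = 158.60.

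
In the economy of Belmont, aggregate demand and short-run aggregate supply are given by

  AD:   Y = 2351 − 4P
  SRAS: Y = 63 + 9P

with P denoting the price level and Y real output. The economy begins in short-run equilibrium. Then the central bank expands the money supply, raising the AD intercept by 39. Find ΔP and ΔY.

This is a positive demand shock: AD shifts right.
New AD: Y = 2390 − 4P.
Set AD = SRAS: 2390 − 4P = 63 + 9P, so 2327 = 13P and P = 179.
Y = 2390 − 4·179 = 1674.
Initially P = 176, Y = 1647, so ΔP = +3 and ΔY = +27.

ΔP = +3, ΔY = +27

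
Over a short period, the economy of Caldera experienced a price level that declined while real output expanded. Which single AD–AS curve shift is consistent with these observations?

P fell and Y rose. An AD shift moves P and Y in the same direction; an SRAS shift moves them in opposite directions.
Here P and Y moved in opposite directions, so the SRAS curve shifted.
Since Y rose, SRAS shifted right.

SRAS shifted right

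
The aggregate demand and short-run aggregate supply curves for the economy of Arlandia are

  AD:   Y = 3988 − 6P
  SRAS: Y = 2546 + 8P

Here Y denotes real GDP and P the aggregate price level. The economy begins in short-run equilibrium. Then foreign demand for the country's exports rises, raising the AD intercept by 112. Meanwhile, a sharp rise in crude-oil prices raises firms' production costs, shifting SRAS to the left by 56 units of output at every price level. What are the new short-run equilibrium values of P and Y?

P = 115, Y = 3410

After both shocks: AD is Y = 4100 − 6P and SRAS is Y = 2490 + 8P.
Setting them equal: 1610 = 14P, so P = 115.
Y = 4100 − 6·115 = 3410.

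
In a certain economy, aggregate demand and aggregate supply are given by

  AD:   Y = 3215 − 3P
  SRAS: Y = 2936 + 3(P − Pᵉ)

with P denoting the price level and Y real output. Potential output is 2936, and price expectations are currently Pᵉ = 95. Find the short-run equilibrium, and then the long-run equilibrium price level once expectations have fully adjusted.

Short run: with Pᵉ = 95, SRAS is Y = 2651 + 3P. Setting AD = SRAS gives 564 = 6P, so P = 94 and Y = 3215 − 3·94 = 2933.
Output 2933 is below potential 2936, so over time expected prices fall and SRAS shifts right until Y returns to 2936.
Long run: Y = 2936 on the AD curve gives 2936 = 3215 − 3P, so P = 93.

Short run: P = 94, Y = 2933. Long run: P = 93.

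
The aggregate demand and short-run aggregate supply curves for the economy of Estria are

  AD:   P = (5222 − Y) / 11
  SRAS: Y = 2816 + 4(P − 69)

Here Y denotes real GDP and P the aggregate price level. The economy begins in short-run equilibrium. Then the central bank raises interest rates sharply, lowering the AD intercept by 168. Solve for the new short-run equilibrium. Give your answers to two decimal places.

P = 167.60, Y = 3210.40

This is a negative demand shock: AD shifts left.
New AD: Y = 5054 − 11P.
SRAS can be written Y = 2540 + 4P.
Set AD = SRAS: 5054 − 11P = 2540 + 4P, so 2514 = 15P and P = 167.60.
Substituting into AD, Y = 3210.40.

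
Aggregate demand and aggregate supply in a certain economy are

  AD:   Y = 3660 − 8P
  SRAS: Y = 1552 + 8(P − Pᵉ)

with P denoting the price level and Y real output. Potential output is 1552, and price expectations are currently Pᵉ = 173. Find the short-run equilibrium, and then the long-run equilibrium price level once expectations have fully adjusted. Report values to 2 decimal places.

Short run: P = 218.25, Y = 1914.00. Long run: P = 263.50.

Short run: with Pᵉ = 173, SRAS is Y = 168 + 8P. Setting AD = SRAS gives 3492 = 16P, so P = 218.25 and Y = 3660 − 8P = 1914.00.
Output 1914.00 is above potential 1552, so over time expected prices rise and SRAS shifts left until Y returns to 1552.
Long run: Y = 1552 on the AD curve gives 1552 = 3660 − 8P, so P = 263.50.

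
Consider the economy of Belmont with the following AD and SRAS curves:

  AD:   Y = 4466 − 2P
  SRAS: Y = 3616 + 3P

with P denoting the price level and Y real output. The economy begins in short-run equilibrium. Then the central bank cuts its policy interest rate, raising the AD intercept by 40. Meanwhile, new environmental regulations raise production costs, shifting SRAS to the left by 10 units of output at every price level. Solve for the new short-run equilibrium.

After both shocks: AD is Y = 4506 − 2P and SRAS is Y = 3606 + 3P.
Setting them equal: 900 = 5P, so P = 180.
Y = 4506 − 2·180 = 4146.

P = 180, Y = 4146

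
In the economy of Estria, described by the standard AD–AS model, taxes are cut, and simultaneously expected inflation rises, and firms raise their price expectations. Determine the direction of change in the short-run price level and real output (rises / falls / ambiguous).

Price level: rises; output: ambiguous

The first event is a positive demand shock: AD shifts right, which by itself pushes P up and Y up.
The second is an adverse supply shock: SRAS shifts left, which by itself pushes P up and Y down.
Both shocks push P up, so P rises. The two shocks push Y in opposite directions, so the effect on Y is ambiguous.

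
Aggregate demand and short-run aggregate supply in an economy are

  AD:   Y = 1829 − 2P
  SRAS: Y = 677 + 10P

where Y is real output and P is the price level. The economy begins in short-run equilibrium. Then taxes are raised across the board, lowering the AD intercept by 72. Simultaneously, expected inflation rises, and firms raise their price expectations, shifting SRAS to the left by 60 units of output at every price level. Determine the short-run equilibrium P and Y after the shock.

P = 95, Y = 1567

After both shocks: AD is Y = 1757 − 2P and SRAS is Y = 617 + 10P.
Setting them equal: 1140 = 12P, so P = 95.
Y = 1757 − 2·95 = 1567.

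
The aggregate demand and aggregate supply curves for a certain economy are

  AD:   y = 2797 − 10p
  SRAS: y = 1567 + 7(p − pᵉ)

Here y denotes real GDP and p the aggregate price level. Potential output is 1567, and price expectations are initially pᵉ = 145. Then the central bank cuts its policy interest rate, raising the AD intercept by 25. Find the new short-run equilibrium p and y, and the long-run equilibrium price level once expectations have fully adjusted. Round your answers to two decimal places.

AD shifts right: new AD is y = 2822 − 10p. With pᵉ = 145, SRAS is y = 552 + 7p.
Short run: 2822 − 10p = 552 + 7p gives 2270 = 17p, so p = 133.53 and y = 2822 − 10p = 1486.71.
y = 1486.71 is below potential 1567; expectations adjust and SRAS shifts right until y = 1567.
Long run: on the new AD curve, 1567 = 2822 − 10p gives p = 125.50.

Short run: p = 133.53, y = 1486.71. Long run: p = 125.50.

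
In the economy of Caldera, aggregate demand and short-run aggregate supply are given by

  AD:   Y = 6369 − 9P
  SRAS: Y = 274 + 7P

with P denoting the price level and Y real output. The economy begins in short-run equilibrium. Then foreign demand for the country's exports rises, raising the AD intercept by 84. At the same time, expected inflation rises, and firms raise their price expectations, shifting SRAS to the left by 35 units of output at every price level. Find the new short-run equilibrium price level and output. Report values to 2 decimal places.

P = 388.38, Y = 2957.63

After both shocks: AD is Y = 6453 − 9P and SRAS is Y = 239 + 7P.
Setting them equal: 6214 = 16P, so P = 388.38.
Substituting into AD, Y = 2957.63.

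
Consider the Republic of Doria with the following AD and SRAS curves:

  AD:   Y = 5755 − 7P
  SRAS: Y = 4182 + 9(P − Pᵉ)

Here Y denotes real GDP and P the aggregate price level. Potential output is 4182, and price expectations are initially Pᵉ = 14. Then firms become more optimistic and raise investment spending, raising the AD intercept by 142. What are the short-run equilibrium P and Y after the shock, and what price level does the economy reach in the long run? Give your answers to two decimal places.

Short run: P = 115.06, Y = 5091.56. Long run: P = 245.00.

AD shifts right: new AD is Y = 5897 − 7P. With Pᵉ = 14, SRAS is Y = 4056 + 9P.
Short run: 5897 − 7P = 4056 + 9P gives 1841 = 16P, so P = 115.06 and Y = 5897 − 7P = 5091.56.
Y = 5091.56 is above potential 4182; expectations adjust and SRAS shifts left until Y = 4182.
Long run: on the new AD curve, 4182 = 5897 − 7P gives P = 245.00.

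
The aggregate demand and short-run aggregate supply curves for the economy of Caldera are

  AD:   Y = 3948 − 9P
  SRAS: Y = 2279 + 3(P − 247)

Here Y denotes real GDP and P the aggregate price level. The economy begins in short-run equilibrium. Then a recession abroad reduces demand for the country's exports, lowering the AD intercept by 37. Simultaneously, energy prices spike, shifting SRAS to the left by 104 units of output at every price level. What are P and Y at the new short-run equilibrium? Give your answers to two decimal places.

P = 206.42, Y = 2053.25

After both shocks: AD is Y = 3911 − 9P and SRAS is Y = 1434 + 3P.
Setting them equal: 2477 = 12P, so P = 206.42.
Substituting into AD, Y = 2053.25.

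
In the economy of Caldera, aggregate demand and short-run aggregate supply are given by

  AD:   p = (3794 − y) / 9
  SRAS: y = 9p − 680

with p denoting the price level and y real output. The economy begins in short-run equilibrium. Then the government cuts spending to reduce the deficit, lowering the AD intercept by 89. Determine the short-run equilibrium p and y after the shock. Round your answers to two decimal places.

This is a negative demand shock: AD shifts left.
New AD: y = 3705 − 9p.
Set AD = SRAS: 3705 − 9p = 9p − 680, so 4385 = 18p and p = 243.61.
Substituting into AD, y = 1512.50.

p = 243.61, y = 1512.50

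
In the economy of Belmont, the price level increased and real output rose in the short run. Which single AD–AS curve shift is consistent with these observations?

AD shifted right

P rose and Y rose. An AD shift moves P and Y in the same direction; an SRAS shift moves them in opposite directions.
Here P and Y moved in the same direction, so the AD curve shifted.
Since Y rose, AD shifted right.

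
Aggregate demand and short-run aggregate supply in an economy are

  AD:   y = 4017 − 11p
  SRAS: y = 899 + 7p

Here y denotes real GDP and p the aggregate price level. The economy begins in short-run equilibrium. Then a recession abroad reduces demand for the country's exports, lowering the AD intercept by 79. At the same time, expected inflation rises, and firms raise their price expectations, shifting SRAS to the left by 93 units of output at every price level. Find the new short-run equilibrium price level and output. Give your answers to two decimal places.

p = 174.00, y = 2024.00

After both shocks: AD is y = 3938 − 11p and SRAS is y = 806 + 7p.
Setting them equal: 3132 = 18p, so p = 174.00.
Substituting into AD, y = 2024.00.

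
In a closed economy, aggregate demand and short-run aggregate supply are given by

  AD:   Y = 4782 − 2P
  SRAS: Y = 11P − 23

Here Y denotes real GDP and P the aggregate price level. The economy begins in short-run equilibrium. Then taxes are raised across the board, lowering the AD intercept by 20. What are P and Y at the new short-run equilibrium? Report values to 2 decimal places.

This is a negative demand shock: AD shifts left.
New AD: Y = 4762 − 2P.
Set AD = SRAS: 4762 − 2P = 11P − 23, so 4785 = 13P and P = 368.08.
Substituting into AD, Y = 4025.85.

P = 368.08, Y = 4025.85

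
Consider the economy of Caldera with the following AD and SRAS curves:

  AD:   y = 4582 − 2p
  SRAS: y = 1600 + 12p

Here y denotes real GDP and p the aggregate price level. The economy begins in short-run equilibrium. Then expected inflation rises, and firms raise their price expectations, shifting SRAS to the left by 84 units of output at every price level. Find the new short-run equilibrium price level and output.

p = 219, y = 4144

This is a negative supply shock: SRAS shifts left.
New SRAS: y = 1516 + 12p.
Set AD = SRAS: 4582 − 2p = 1516 + 12p, so 3066 = 14p and p = 219.
y = 4582 − 2·219 = 4144.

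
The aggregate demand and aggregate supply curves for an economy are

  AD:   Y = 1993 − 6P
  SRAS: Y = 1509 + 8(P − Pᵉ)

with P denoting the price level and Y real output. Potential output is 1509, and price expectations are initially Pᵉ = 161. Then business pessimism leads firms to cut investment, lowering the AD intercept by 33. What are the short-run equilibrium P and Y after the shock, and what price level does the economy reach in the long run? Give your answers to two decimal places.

AD shifts left: new AD is Y = 1960 − 6P. With Pᵉ = 161, SRAS is Y = 221 + 8P.
Short run: 1960 − 6P = 221 + 8P gives 1739 = 14P, so P = 124.21 and Y = 1960 − 6P = 1214.71.
Y = 1214.71 is below potential 1509; expectations adjust and SRAS shifts right until Y = 1509.
Long run: on the new AD curve, 1509 = 1960 − 6P gives P = 75.17.

Short run: P = 124.21, Y = 1214.71. Long run: P = 75.17.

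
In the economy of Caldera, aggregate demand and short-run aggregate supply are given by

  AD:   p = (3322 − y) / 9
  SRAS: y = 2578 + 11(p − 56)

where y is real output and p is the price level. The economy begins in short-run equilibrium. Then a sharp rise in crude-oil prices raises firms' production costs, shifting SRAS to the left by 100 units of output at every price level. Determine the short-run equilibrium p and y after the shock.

This is a negative supply shock: SRAS shifts left.
New SRAS: y = 1862 + 11p.
Set AD = SRAS: 3322 − 9p = 1862 + 11p, so 1460 = 20p and p = 73.
y = 3322 − 9·73 = 2665.

p = 73, y = 2665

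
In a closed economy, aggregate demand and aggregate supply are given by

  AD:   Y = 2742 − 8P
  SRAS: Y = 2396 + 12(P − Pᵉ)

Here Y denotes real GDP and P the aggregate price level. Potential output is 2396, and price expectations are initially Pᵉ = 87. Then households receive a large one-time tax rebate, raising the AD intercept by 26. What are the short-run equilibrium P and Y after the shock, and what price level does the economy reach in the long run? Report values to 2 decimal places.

AD shifts right: new AD is Y = 2768 − 8P. With Pᵉ = 87, SRAS is Y = 1352 + 12P.
Short run: 2768 − 8P = 1352 + 12P gives 1416 = 20P, so P = 70.80 and Y = 2768 − 8P = 2201.60.
Y = 2201.60 is below potential 2396; expectations adjust and SRAS shifts right until Y = 2396.
Long run: on the new AD curve, 2396 = 2768 − 8P gives P = 46.50.

Short run: P = 70.80, Y = 2201.60. Long run: P = 46.50.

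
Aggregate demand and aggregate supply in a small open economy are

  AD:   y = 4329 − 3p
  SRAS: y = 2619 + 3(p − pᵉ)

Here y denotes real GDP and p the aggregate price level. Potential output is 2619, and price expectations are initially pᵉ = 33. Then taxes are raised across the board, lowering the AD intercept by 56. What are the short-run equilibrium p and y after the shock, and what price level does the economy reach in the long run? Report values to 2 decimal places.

Short run: p = 292.17, y = 3396.50. Long run: p = 551.33.

AD shifts left: new AD is y = 4273 − 3p. With pᵉ = 33, SRAS is y = 2520 + 3p.
Short run: 4273 − 3p = 2520 + 3p gives 1753 = 6p, so p = 292.17 and y = 4273 − 3p = 3396.50.
y = 3396.50 is above potential 2619; expectations adjust and SRAS shifts left until y = 2619.
Long run: on the new AD curve, 2619 = 4273 − 3p gives p = 551.33.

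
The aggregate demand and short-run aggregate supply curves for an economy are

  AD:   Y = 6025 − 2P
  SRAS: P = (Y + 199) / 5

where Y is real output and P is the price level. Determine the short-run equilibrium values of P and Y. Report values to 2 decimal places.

P = 889.14, Y = 4246.71

Rearrange SRAS to Y = 5P − 199.
Set AD = SRAS: 6025 − 2P = 5P − 199, so 6224 = 7P and P = 889.14.
Substituting into AD, Y = 6025 − 2P = 4246.71.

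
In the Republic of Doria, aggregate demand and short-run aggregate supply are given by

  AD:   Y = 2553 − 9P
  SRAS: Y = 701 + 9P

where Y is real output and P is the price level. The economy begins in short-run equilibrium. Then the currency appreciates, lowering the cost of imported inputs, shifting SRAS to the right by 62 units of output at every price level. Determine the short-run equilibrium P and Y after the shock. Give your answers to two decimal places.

This is a positive supply shock: SRAS shifts right.
New SRAS: Y = 763 + 9P.
Set AD = SRAS: 2553 − 9P = 763 + 9P, so 1790 = 18P and P = 99.44.
Substituting into AD, Y = 1658.00.

P = 99.44, Y = 1658.00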